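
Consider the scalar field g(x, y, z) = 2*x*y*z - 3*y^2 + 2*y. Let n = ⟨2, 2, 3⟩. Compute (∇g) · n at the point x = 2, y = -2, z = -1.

∂g/∂x = 2*y*z
∂g/∂y = 2*x*z - 6*y + 2
∂g/∂z = 2*x*y
∇g at (2, -2, -1) = (4, 10, -8)
∇g · n = (4)(2) + (10)(2) + (-8)(3) = 4

4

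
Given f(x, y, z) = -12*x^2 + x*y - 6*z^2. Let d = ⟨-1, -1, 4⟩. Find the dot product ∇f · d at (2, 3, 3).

∂f/∂x = -24*x + y
∂f/∂y = x
∂f/∂z = -12*z
∇f at (2, 3, 3) = (-45, 2, -36)
∇f · d = (-45)(-1) + (2)(-1) + (-36)(4) = -101

-101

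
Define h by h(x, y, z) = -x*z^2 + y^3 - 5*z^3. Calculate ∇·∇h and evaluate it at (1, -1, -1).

22

∂²h/∂x² = 0
∂²h/∂y² = 6*y
∂²h/∂z² = -2*(x + 15*z)
∇²h = -2*x + 6*y - 30*z
At (1, -1, -1): 22.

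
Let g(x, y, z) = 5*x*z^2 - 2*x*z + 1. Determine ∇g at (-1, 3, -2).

(24, 0, 22)

∂g/∂x = 5*z^2 - 2*z
∂g/∂y = 0
∂g/∂z = 10*x*z - 2*x
∇g = (5*z^2 - 2*z, 0, 10*x*z - 2*x)
At (-1, 3, -2): (24, 0, 22).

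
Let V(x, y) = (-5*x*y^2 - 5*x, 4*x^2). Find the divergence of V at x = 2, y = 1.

-10

∂V₁/∂x = -5*y^2 - 5
∂V₂/∂y = 0
∇·V = -5*y^2 - 5
At (2, 1): -10.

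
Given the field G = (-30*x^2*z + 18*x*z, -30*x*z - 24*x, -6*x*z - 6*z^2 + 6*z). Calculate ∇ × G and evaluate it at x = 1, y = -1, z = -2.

(∇×G)₁ = ∂G₃/∂y − ∂G₂/∂z = 30*x
(∇×G)₂ = ∂G₁/∂z − ∂G₃/∂x = -30*x^2 + 18*x + 6*z
(∇×G)₃ = ∂G₂/∂x − ∂G₁/∂y = -30*z - 24
∇×G = (30*x, -30*x^2 + 18*x + 6*z, -30*z - 24)
At (1, -1, -2): (30, -24, 36).

(30, -24, 36)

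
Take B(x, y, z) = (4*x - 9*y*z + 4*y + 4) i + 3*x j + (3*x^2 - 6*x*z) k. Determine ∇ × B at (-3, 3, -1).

(0, -15, -10)

(∇×B)₁ = ∂B₃/∂y − ∂B₂/∂z = 0
(∇×B)₂ = ∂B₁/∂z − ∂B₃/∂x = -6*x - 9*y + 6*z
(∇×B)₃ = ∂B₂/∂x − ∂B₁/∂y = 9*z - 1
∇×B = (0, -6*x - 9*y + 6*z, 9*z - 1)
At (-3, 3, -1): (0, -15, -10).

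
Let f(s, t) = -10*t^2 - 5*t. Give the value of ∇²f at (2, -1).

-20

∂²f/∂s² = 0
∂²f/∂t² = -20
∇²f = -20
At (2, -1): -20.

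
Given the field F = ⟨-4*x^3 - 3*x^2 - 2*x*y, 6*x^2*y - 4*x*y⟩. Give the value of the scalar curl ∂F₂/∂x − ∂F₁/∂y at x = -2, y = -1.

∂F₂/∂x = 12*x*y - 4*y
∂F₁/∂y = -2*x
Scalar curl = 12*x*y + 2*x - 4*y
At (-2, -1): 24.

24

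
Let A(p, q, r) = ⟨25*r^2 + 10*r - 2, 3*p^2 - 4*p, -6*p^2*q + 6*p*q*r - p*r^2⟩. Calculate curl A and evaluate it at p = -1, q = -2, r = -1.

(0, -27, -10)

(∇×A)₁ = ∂A₃/∂q − ∂A₂/∂r = -6*p^2 + 6*p*r
(∇×A)₂ = ∂A₁/∂r − ∂A₃/∂p = 12*p*q - 6*q*r + r^2 + 50*r + 10
(∇×A)₃ = ∂A₂/∂p − ∂A₁/∂q = 6*p - 4
∇×A = (-6*p^2 + 6*p*r, 12*p*q - 6*q*r + r^2 + 50*r + 10, 6*p - 4)
At (-1, -2, -1): (0, -27, -10).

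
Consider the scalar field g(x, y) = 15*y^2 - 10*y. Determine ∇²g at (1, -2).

∂²g/∂x² = 0
∂²g/∂y² = 30
∇²g = 30
At (1, -2): 30.

30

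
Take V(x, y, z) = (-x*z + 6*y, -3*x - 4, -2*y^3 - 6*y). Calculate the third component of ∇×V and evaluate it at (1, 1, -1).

-9

(∇×V)_3 = ∂V₂/∂x − ∂V₁/∂y
= -3 − (6)
= -9
At (1, 1, -1): -9.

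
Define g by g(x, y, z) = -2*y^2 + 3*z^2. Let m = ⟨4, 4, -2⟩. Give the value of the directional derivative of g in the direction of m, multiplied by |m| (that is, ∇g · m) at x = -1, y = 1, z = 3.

-52

∂g/∂x = 0
∂g/∂y = -4*y
∂g/∂z = 6*z
∇g at (-1, 1, 3) = (0, -4, 18)
∇g · m = (0)(4) + (-4)(4) + (18)(-2) = -52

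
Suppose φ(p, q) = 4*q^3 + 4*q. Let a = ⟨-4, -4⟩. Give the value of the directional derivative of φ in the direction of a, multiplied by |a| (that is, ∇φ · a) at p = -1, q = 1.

∂φ/∂p = 0
∂φ/∂q = 12*q^2 + 4
∇φ at (-1, 1) = (0, 16)
∇φ · a = (0)(-4) + (16)(-4) = -64

-64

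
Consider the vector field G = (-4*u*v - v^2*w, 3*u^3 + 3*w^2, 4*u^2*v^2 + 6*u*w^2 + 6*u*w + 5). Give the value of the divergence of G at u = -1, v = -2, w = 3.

-34

∂G₁/∂u = -4*v
∂G₂/∂v = 0
∂G₃/∂w = 12*u*w + 6*u
∇·G = 12*u*w + 6*u - 4*v
At (-1, -2, 3): -34.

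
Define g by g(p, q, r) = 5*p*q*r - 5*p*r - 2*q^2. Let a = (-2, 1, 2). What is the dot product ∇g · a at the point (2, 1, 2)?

∂g/∂p = 5*q*r - 5*r
∂g/∂q = 5*p*r - 4*q
∂g/∂r = 5*p*q - 5*p
∇g at (2, 1, 2) = (0, 16, 0)
∇g · a = (0)(-2) + (16)(1) + (0)(2) = 16

16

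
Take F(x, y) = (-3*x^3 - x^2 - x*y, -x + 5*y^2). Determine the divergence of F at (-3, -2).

-93

∂F₁/∂x = -9*x^2 - 2*x - y
∂F₂/∂y = 10*y
∇·F = -9*x^2 - 2*x + 9*y
At (-3, -2): -93.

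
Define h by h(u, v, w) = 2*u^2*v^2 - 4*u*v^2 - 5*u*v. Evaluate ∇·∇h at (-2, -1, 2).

∂²h/∂u² = 4*v^2
∂²h/∂v² = 4*u*(u - 2)
∂²h/∂w² = 0
∇²h = 4*u^2 - 8*u + 4*v^2
At (-2, -1, 2): 36.

36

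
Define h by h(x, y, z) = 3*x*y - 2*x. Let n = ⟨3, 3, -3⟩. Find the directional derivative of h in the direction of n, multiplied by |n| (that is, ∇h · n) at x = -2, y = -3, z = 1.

∂h/∂x = 3*y - 2
∂h/∂y = 3*x
∂h/∂z = 0
∇h at (-2, -3, 1) = (-11, -6, 0)
∇h · n = (-11)(3) + (-6)(3) + (0)(-3) = -51

-51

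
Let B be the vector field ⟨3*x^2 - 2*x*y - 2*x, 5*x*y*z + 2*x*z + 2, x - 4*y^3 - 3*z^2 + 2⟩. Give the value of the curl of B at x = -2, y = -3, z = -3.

(-134, -1, 35)

(∇×B)₁ = ∂B₃/∂y − ∂B₂/∂z = -5*x*y - 2*x - 12*y^2
(∇×B)₂ = ∂B₁/∂z − ∂B₃/∂x = -1
(∇×B)₃ = ∂B₂/∂x − ∂B₁/∂y = 2*x + 5*y*z + 2*z
∇×B = (-5*x*y - 2*x - 12*y^2, -1, 2*x + 5*y*z + 2*z)
At (-2, -3, -3): (-134, -1, 35).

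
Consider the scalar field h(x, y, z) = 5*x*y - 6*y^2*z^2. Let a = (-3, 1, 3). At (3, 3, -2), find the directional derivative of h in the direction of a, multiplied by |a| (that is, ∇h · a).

∂h/∂x = 5*y
∂h/∂y = 5*x - 12*y*z^2
∂h/∂z = -12*y^2*z
∇h at (3, 3, -2) = (15, -129, 216)
∇h · a = (15)(-3) + (-129)(1) + (216)(3) = 474

474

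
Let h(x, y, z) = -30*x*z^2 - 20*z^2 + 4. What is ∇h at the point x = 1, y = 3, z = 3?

∂h/∂x = -30*z^2
∂h/∂y = 0
∂h/∂z = -60*x*z - 40*z
∇h = (-30*z^2, 0, -60*x*z - 40*z)
At (1, 3, 3): (-270, 0, -300).

(-270, 0, -300)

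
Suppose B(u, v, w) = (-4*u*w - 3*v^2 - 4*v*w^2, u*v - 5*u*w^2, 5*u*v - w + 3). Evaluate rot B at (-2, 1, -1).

(10, 11, 6)

(∇×B)₁ = ∂B₃/∂v − ∂B₂/∂w = 10*u*w + 5*u
(∇×B)₂ = ∂B₁/∂w − ∂B₃/∂u = -4*u - 8*v*w - 5*v
(∇×B)₃ = ∂B₂/∂u − ∂B₁/∂v = 7*v - w^2
∇×B = (10*u*w + 5*u, -4*u - 8*v*w - 5*v, 7*v - w^2)
At (-2, 1, -1): (10, 11, 6).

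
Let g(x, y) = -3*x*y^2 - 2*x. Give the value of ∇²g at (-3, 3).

∂²g/∂x² = 0
∂²g/∂y² = -6*x
∇²g = -6*x
At (-3, 3): 18.

18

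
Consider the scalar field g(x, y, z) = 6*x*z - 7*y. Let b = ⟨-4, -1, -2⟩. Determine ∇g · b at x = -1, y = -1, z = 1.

∂g/∂x = 6*z
∂g/∂y = -7
∂g/∂z = 6*x
∇g at (-1, -1, 1) = (6, -7, -6)
∇g · b = (6)(-4) + (-7)(-1) + (-6)(-2) = -5

-5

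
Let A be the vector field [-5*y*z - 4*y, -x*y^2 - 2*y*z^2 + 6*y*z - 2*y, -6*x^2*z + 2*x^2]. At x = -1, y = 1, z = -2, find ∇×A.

(-14, 23, -7)

(∇×A)₁ = ∂A₃/∂y − ∂A₂/∂z = 4*y*z - 6*y
(∇×A)₂ = ∂A₁/∂z − ∂A₃/∂x = 12*x*z - 4*x - 5*y
(∇×A)₃ = ∂A₂/∂x − ∂A₁/∂y = -y^2 + 5*z + 4
∇×A = (4*y*z - 6*y, 12*x*z - 4*x - 5*y, -y^2 + 5*z + 4)
At (-1, 1, -2): (-14, 23, -7).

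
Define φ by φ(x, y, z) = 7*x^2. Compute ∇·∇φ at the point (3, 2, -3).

∂²φ/∂x² = 14
∂²φ/∂y² = 0
∂²φ/∂z² = 0
∇²φ = 14
At (3, 2, -3): 14.

14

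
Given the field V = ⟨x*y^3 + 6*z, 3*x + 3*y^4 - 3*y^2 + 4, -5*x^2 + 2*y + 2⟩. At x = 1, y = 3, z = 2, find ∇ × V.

(∇×V)₁ = ∂V₃/∂y − ∂V₂/∂z = 2
(∇×V)₂ = ∂V₁/∂z − ∂V₃/∂x = 10*x + 6
(∇×V)₃ = ∂V₂/∂x − ∂V₁/∂y = -3*x*y^2 + 3
∇×V = (2, 10*x + 6, -3*x*y^2 + 3)
At (1, 3, 2): (2, 16, -24).

(2, 16, -24)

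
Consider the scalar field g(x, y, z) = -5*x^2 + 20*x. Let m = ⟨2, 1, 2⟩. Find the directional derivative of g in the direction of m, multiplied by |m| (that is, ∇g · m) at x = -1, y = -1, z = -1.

60

∂g/∂x = -10*x + 20
∂g/∂y = 0
∂g/∂z = 0
∇g at (-1, -1, -1) = (30, 0, 0)
∇g · m = (30)(2) + (0)(1) + (0)(2) = 60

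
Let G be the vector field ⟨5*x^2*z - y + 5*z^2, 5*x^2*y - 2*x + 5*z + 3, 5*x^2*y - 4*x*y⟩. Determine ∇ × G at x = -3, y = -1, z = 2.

(∇×G)₁ = ∂G₃/∂y − ∂G₂/∂z = 5*x^2 - 4*x - 5
(∇×G)₂ = ∂G₁/∂z − ∂G₃/∂x = 5*x^2 - 10*x*y + 4*y + 10*z
(∇×G)₃ = ∂G₂/∂x − ∂G₁/∂y = 10*x*y - 1
∇×G = (5*x^2 - 4*x - 5, 5*x^2 - 10*x*y + 4*y + 10*z, 10*x*y - 1)
At (-3, -1, 2): (52, 31, 29).

(52, 31, 29)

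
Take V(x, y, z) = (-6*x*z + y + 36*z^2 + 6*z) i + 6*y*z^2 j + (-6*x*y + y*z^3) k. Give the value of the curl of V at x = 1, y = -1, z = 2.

(26, 138, -1)

(∇×V)₁ = ∂V₃/∂y − ∂V₂/∂z = -6*x - 12*y*z + z^3
(∇×V)₂ = ∂V₁/∂z − ∂V₃/∂x = -6*x + 6*y + 72*z + 6
(∇×V)₃ = ∂V₂/∂x − ∂V₁/∂y = -1
∇×V = (-6*x - 12*y*z + z^3, -6*x + 6*y + 72*z + 6, -1)
At (1, -1, 2): (26, 138, -1).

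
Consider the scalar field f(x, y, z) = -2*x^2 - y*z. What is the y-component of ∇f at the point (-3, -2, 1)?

-1

(∇f)_2 = ∂f/∂y = -z
At (-3, -2, 1): -1.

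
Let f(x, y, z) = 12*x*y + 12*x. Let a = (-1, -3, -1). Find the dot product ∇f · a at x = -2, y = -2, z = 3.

84

∂f/∂x = 12*y + 12
∂f/∂y = 12*x
∂f/∂z = 0
∇f at (-2, -2, 3) = (-12, -24, 0)
∇f · a = (-12)(-1) + (-24)(-3) + (0)(-1) = 84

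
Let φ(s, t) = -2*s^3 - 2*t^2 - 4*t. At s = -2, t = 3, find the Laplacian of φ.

∂²φ/∂s² = -12*s
∂²φ/∂t² = -4
∇²φ = -12*s - 4
At (-2, 3): 20.

20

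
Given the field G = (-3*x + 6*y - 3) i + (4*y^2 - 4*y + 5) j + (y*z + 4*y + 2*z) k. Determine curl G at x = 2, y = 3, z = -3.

(∇×G)₁ = ∂G₃/∂y − ∂G₂/∂z = z + 4
(∇×G)₂ = ∂G₁/∂z − ∂G₃/∂x = 0
(∇×G)₃ = ∂G₂/∂x − ∂G₁/∂y = -6
∇×G = (z + 4, 0, -6)
At (2, 3, -3): (1, 0, -6).

(1, 0, -6)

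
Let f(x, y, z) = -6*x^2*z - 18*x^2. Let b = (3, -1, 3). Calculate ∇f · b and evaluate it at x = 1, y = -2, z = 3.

-234

∂f/∂x = -12*x*z - 36*x
∂f/∂y = 0
∂f/∂z = -6*x^2
∇f at (1, -2, 3) = (-72, 0, -6)
∇f · b = (-72)(3) + (0)(-1) + (-6)(3) = -234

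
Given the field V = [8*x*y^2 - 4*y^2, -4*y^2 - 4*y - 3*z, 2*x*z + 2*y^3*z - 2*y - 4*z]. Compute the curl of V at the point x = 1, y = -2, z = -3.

(∇×V)₁ = ∂V₃/∂y − ∂V₂/∂z = 6*y^2*z + 1
(∇×V)₂ = ∂V₁/∂z − ∂V₃/∂x = -2*z
(∇×V)₃ = ∂V₂/∂x − ∂V₁/∂y = -16*x*y + 8*y
∇×V = (6*y^2*z + 1, -2*z, -16*x*y + 8*y)
At (1, -2, -3): (-71, 6, 16).

(-71, 6, 16)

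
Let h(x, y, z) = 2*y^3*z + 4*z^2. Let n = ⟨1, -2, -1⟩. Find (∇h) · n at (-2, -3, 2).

-178

∂h/∂x = 0
∂h/∂y = 6*y^2*z
∂h/∂z = 2*y^3 + 8*z
∇h at (-2, -3, 2) = (0, 108, -38)
∇h · n = (0)(1) + (108)(-2) + (-38)(-1) = -178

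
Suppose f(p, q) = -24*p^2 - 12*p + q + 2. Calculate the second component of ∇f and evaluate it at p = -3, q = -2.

(∇f)_2 = ∂f/∂q = 1
At (-3, -2): 1.

1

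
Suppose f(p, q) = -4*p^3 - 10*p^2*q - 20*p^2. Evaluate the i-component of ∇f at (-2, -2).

-48

(∇f)_1 = ∂f/∂p = -12*p^2 - 20*p*q - 40*p
At (-2, -2): -48.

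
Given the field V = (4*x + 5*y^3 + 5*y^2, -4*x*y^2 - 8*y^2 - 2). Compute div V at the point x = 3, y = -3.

124

∂V₁/∂x = 4
∂V₂/∂y = -8*x*y - 16*y
∇·V = -8*x*y - 16*y + 4
At (3, -3): 124.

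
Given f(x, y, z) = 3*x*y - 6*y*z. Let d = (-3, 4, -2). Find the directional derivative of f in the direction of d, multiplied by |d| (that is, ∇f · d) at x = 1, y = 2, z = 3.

-54

∂f/∂x = 3*y
∂f/∂y = 3*x - 6*z
∂f/∂z = -6*y
∇f at (1, 2, 3) = (6, -15, -12)
∇f · d = (6)(-3) + (-15)(4) + (-12)(-2) = -54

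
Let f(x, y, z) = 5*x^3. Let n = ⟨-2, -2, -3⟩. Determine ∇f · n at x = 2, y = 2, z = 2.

-120

∂f/∂x = 15*x^2
∂f/∂y = 0
∂f/∂z = 0
∇f at (2, 2, 2) = (60, 0, 0)
∇f · n = (60)(-2) + (0)(-2) + (0)(-3) = -120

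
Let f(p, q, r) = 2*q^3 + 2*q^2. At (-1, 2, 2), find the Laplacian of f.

28

∂²f/∂p² = 0
∂²f/∂q² = 4*(3*q + 1)
∂²f/∂r² = 0
∇²f = 12*q + 4
At (-1, 2, 2): 28.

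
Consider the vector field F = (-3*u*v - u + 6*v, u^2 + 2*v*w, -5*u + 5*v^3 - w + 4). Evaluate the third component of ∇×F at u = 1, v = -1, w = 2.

(∇×F)_3 = ∂F₂/∂u − ∂F₁/∂v
= 2*u − (-3*u + 6)
= 5*u - 6
At (1, -1, 2): -1.

-1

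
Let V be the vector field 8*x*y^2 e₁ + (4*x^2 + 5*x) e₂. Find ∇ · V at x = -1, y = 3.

∂V₁/∂x = 8*y^2
∂V₂/∂y = 0
∇·V = 8*y^2
At (-1, 3): 72.

72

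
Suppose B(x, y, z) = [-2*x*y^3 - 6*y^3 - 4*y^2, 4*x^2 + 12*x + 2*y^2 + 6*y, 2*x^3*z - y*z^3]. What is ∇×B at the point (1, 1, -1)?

(1, 6, 52)

(∇×B)₁ = ∂B₃/∂y − ∂B₂/∂z = -z^3
(∇×B)₂ = ∂B₁/∂z − ∂B₃/∂x = -6*x^2*z
(∇×B)₃ = ∂B₂/∂x − ∂B₁/∂y = 6*x*y^2 + 8*x + 18*y^2 + 8*y + 12
∇×B = (-z^3, -6*x^2*z, 6*x*y^2 + 8*x + 18*y^2 + 8*y + 12)
At (1, 1, -1): (1, 6, 52).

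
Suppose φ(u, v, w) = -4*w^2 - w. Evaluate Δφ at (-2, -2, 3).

-8

∂²φ/∂u² = 0
∂²φ/∂v² = 0
∂²φ/∂w² = -8
∇²φ = -8
At (-2, -2, 3): -8.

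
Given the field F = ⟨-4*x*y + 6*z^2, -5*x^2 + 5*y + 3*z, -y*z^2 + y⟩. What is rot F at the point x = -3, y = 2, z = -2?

(-6, -24, 18)

(∇×F)₁ = ∂F₃/∂y − ∂F₂/∂z = -z^2 - 2
(∇×F)₂ = ∂F₁/∂z − ∂F₃/∂x = 12*z
(∇×F)₃ = ∂F₂/∂x − ∂F₁/∂y = -6*x
∇×F = (-z^2 - 2, 12*z, -6*x)
At (-3, 2, -2): (-6, -24, 18).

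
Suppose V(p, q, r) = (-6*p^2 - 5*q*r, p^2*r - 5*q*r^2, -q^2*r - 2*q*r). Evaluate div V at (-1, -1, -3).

∂V₁/∂p = -12*p
∂V₂/∂q = -5*r^2
∂V₃/∂r = -q^2 - 2*q
∇·V = -12*p - q^2 - 2*q - 5*r^2
At (-1, -1, -3): -32.

-32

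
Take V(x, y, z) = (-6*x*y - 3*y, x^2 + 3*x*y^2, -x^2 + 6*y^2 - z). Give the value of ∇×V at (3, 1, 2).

(12, 6, 30)

(∇×V)₁ = ∂V₃/∂y − ∂V₂/∂z = 12*y
(∇×V)₂ = ∂V₁/∂z − ∂V₃/∂x = 2*x
(∇×V)₃ = ∂V₂/∂x − ∂V₁/∂y = 8*x + 3*y^2 + 3
∇×V = (12*y, 2*x, 8*x + 3*y^2 + 3)
At (3, 1, 2): (12, 6, 30).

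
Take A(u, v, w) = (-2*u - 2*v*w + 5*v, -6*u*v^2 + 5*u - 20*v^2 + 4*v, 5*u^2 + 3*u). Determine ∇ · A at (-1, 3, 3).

-82

∂A₁/∂u = -2
∂A₂/∂v = -12*u*v - 40*v + 4
∂A₃/∂w = 0
∇·A = -12*u*v - 40*v + 2
At (-1, 3, 3): -82.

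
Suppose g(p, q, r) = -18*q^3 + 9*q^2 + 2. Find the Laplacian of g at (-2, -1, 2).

∂²g/∂p² = 0
∂²g/∂q² = 18*(-6*q + 1)
∂²g/∂r² = 0
∇²g = -108*q + 18
At (-2, -1, 2): 126.

126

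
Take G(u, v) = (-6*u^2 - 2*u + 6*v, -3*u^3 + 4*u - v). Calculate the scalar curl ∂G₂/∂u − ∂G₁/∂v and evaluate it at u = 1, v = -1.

-11

∂G₂/∂u = -9*u^2 + 4
∂G₁/∂v = 6
Scalar curl = -9*u^2 - 2
At (1, -1): -11.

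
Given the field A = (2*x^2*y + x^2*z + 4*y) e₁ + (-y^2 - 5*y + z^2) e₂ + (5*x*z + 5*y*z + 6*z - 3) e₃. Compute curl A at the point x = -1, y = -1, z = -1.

(-3, 6, -6)

(∇×A)₁ = ∂A₃/∂y − ∂A₂/∂z = 3*z
(∇×A)₂ = ∂A₁/∂z − ∂A₃/∂x = x^2 - 5*z
(∇×A)₃ = ∂A₂/∂x − ∂A₁/∂y = -2*x^2 - 4
∇×A = (3*z, x^2 - 5*z, -2*x^2 - 4)
At (-1, -1, -1): (-3, 6, -6).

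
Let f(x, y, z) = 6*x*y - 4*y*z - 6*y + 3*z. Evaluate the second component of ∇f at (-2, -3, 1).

(∇f)_2 = ∂f/∂y = 6*x - 4*z - 6
At (-2, -3, 1): -22.

-22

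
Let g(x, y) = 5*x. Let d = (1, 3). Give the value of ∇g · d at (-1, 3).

∂g/∂x = 5
∂g/∂y = 0
∇g at (-1, 3) = (5, 0)
∇g · d = (5)(1) + (0)(3) = 5

5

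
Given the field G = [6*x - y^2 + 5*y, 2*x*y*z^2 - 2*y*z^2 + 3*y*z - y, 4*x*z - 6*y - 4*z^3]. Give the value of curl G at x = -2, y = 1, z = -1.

(-21, 4, -1)

(∇×G)₁ = ∂G₃/∂y − ∂G₂/∂z = -4*x*y*z + 4*y*z - 3*y - 6
(∇×G)₂ = ∂G₁/∂z − ∂G₃/∂x = -4*z
(∇×G)₃ = ∂G₂/∂x − ∂G₁/∂y = 2*y*z^2 + 2*y - 5
∇×G = (-4*x*y*z + 4*y*z - 3*y - 6, -4*z, 2*y*z^2 + 2*y - 5)
At (-2, 1, -1): (-21, 4, -1).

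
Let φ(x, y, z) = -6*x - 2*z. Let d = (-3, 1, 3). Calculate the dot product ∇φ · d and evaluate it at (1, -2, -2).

∂φ/∂x = -6
∂φ/∂y = 0
∂φ/∂z = -2
∇φ at (1, -2, -2) = (-6, 0, -2)
∇φ · d = (-6)(-3) + (0)(1) + (-2)(3) = 12

12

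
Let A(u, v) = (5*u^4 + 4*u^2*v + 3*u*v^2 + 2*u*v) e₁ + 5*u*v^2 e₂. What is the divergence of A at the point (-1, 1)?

∂A₁/∂u = 20*u^3 + 8*u*v + 3*v^2 + 2*v
∂A₂/∂v = 10*u*v
∇·A = 20*u^3 + 18*u*v + 3*v^2 + 2*v
At (-1, 1): -33.

-33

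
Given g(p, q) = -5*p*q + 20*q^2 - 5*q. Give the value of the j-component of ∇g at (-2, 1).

45

(∇g)_2 = ∂g/∂q = -5*p + 40*q - 5
At (-2, 1): 45.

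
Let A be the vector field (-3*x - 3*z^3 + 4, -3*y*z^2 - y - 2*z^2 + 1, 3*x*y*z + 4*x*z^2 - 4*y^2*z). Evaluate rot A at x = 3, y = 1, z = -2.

(-22, -46, 0)

(∇×A)₁ = ∂A₃/∂y − ∂A₂/∂z = 3*x*z - 2*y*z + 4*z
(∇×A)₂ = ∂A₁/∂z − ∂A₃/∂x = -3*y*z - 13*z^2
(∇×A)₃ = ∂A₂/∂x − ∂A₁/∂y = 0
∇×A = (3*x*z - 2*y*z + 4*z, -3*y*z - 13*z^2, 0)
At (3, 1, -2): (-22, -46, 0).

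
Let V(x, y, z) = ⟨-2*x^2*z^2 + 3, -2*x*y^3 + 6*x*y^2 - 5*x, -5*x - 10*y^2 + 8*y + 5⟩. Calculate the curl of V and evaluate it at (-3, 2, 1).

(-32, -31, 3)

(∇×V)₁ = ∂V₃/∂y − ∂V₂/∂z = -20*y + 8
(∇×V)₂ = ∂V₁/∂z − ∂V₃/∂x = -4*x^2*z + 5
(∇×V)₃ = ∂V₂/∂x − ∂V₁/∂y = -2*y^3 + 6*y^2 - 5
∇×V = (-20*y + 8, -4*x^2*z + 5, -2*y^3 + 6*y^2 - 5)
At (-3, 2, 1): (-32, -31, 3).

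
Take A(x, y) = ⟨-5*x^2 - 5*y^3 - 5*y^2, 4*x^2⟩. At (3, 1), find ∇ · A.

∂A₁/∂x = -10*x
∂A₂/∂y = 0
∇·A = -10*x
At (3, 1): -30.

-30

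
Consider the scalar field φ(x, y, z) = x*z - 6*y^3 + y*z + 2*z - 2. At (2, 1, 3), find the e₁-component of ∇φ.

(∇φ)_1 = ∂φ/∂x = z
At (2, 1, 3): 3.

3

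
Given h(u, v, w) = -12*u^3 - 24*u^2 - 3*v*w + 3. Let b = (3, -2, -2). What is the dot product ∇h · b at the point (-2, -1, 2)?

-138

∂h/∂u = -36*u^2 - 48*u
∂h/∂v = -3*w
∂h/∂w = -3*v
∇h at (-2, -1, 2) = (-48, -6, 3)
∇h · b = (-48)(3) + (-6)(-2) + (3)(-2) = -138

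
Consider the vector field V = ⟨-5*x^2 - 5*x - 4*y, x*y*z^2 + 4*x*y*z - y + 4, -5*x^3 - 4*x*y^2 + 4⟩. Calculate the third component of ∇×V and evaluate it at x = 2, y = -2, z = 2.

-20

(∇×V)_3 = ∂V₂/∂x − ∂V₁/∂y
= y*z^2 + 4*y*z − (-4)
= y*z^2 + 4*y*z + 4
At (2, -2, 2): -20.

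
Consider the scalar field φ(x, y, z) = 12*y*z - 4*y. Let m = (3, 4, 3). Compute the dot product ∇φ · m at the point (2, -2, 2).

∂φ/∂x = 0
∂φ/∂y = 12*z - 4
∂φ/∂z = 12*y
∇φ at (2, -2, 2) = (0, 20, -24)
∇φ · m = (0)(3) + (20)(4) + (-24)(3) = 8

8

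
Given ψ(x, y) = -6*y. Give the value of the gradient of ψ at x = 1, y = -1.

(0, -6)

∂ψ/∂x = 0
∂ψ/∂y = -6
∇ψ = (0, -6)
At (1, -1): (0, -6).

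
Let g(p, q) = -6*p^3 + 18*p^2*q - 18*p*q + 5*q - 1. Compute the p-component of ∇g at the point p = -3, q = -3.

216

(∇g)_1 = ∂g/∂p = -18*p^2 + 36*p*q - 18*q
At (-3, -3): 216.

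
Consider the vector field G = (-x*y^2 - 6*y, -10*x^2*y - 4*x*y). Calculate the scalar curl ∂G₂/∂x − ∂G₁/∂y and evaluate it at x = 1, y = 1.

∂G₂/∂x = -20*x*y - 4*y
∂G₁/∂y = -2*x*y - 6
Scalar curl = -18*x*y - 4*y + 6
At (1, 1): -16.

-16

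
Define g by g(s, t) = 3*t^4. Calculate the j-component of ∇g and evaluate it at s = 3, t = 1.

(∇g)_2 = ∂g/∂t = 12*t^3
At (3, 1): 12.

12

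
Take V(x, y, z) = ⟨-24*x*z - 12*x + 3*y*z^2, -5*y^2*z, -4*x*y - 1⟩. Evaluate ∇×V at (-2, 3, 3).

(53, 114, -27)

(∇×V)₁ = ∂V₃/∂y − ∂V₂/∂z = -4*x + 5*y^2
(∇×V)₂ = ∂V₁/∂z − ∂V₃/∂x = -24*x + 6*y*z + 4*y
(∇×V)₃ = ∂V₂/∂x − ∂V₁/∂y = -3*z^2
∇×V = (-4*x + 5*y^2, -24*x + 6*y*z + 4*y, -3*z^2)
At (-2, 3, 3): (53, 114, -27).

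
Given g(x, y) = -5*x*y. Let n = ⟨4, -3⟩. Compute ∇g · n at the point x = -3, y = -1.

∂g/∂x = -5*y
∂g/∂y = -5*x
∇g at (-3, -1) = (5, 15)
∇g · n = (5)(4) + (15)(-3) = -25

-25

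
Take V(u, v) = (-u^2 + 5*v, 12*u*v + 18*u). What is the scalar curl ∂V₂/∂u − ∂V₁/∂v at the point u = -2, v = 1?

∂V₂/∂u = 12*v + 18
∂V₁/∂v = 5
Scalar curl = 12*v + 13
At (-2, 1): 25.

25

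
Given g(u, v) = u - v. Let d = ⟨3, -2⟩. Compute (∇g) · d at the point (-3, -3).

∂g/∂u = 1
∂g/∂v = -1
∇g at (-3, -3) = (1, -1)
∇g · d = (1)(3) + (-1)(-2) = 5

5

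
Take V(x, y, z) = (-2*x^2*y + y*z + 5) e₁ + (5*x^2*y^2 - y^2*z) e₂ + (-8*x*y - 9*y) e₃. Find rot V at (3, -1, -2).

(∇×V)₁ = ∂V₃/∂y − ∂V₂/∂z = -8*x + y^2 - 9
(∇×V)₂ = ∂V₁/∂z − ∂V₃/∂x = 9*y
(∇×V)₃ = ∂V₂/∂x − ∂V₁/∂y = 2*x^2 + 10*x*y^2 - z
∇×V = (-8*x + y^2 - 9, 9*y, 2*x^2 + 10*x*y^2 - z)
At (3, -1, -2): (-32, -9, 50).

(-32, -9, 50)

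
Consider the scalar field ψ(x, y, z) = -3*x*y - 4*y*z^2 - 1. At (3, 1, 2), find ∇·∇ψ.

∂²ψ/∂x² = 0
∂²ψ/∂y² = 0
∂²ψ/∂z² = -8*y
∇²ψ = -8*y
At (3, 1, 2): -8.

-8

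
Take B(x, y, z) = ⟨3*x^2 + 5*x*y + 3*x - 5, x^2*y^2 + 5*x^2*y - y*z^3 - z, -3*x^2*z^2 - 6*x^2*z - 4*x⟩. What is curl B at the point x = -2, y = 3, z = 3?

(82, -176, -86)

(∇×B)₁ = ∂B₃/∂y − ∂B₂/∂z = 3*y*z^2 + 1
(∇×B)₂ = ∂B₁/∂z − ∂B₃/∂x = 6*x*z^2 + 12*x*z + 4
(∇×B)₃ = ∂B₂/∂x − ∂B₁/∂y = 2*x*y^2 + 10*x*y - 5*x
∇×B = (3*y*z^2 + 1, 6*x*z^2 + 12*x*z + 4, 2*x*y^2 + 10*x*y - 5*x)
At (-2, 3, 3): (82, -176, -86).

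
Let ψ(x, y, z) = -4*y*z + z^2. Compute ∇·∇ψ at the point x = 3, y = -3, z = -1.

2

∂²ψ/∂x² = 0
∂²ψ/∂y² = 0
∂²ψ/∂z² = 2
∇²ψ = 2
At (3, -3, -1): 2.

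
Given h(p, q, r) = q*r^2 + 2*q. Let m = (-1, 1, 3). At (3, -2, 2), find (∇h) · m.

-18

∂h/∂p = 0
∂h/∂q = r^2 + 2
∂h/∂r = 2*q*r
∇h at (3, -2, 2) = (0, 6, -8)
∇h · m = (0)(-1) + (6)(1) + (-8)(3) = -18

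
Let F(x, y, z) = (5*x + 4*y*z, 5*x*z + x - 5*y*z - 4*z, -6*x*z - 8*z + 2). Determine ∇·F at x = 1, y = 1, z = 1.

-14

∂F₁/∂x = 5
∂F₂/∂y = -5*z
∂F₃/∂z = -6*x - 8
∇·F = -6*x - 5*z - 3
At (1, 1, 1): -14.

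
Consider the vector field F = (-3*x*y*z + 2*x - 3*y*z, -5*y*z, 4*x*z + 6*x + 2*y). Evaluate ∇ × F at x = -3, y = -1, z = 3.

(-3, -24, -18)

(∇×F)₁ = ∂F₃/∂y − ∂F₂/∂z = 5*y + 2
(∇×F)₂ = ∂F₁/∂z − ∂F₃/∂x = -3*x*y - 3*y - 4*z - 6
(∇×F)₃ = ∂F₂/∂x − ∂F₁/∂y = 3*x*z + 3*z
∇×F = (5*y + 2, -3*x*y - 3*y - 4*z - 6, 3*x*z + 3*z)
At (-3, -1, 3): (-3, -24, -18).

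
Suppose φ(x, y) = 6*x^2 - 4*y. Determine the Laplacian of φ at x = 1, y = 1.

∂²φ/∂x² = 12
∂²φ/∂y² = 0
∇²φ = 12
At (1, 1): 12.

12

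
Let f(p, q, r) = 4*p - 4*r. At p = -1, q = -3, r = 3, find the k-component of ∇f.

(∇f)_3 = ∂f/∂r = -4
At (-1, -3, 3): -4.

-4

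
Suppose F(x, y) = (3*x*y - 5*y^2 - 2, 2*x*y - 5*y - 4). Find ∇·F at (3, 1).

4

∂F₁/∂x = 3*y
∂F₂/∂y = 2*x - 5
∇·F = 2*x + 3*y - 5
At (3, 1): 4.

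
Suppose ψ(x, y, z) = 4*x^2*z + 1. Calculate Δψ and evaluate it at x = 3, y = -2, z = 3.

24

∂²ψ/∂x² = 8*z
∂²ψ/∂y² = 0
∂²ψ/∂z² = 0
∇²ψ = 8*z
At (3, -2, 3): 24.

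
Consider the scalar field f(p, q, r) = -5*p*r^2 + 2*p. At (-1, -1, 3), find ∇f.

∂f/∂p = -5*r^2 + 2
∂f/∂q = 0
∂f/∂r = -10*p*r
∇f = (-5*r^2 + 2, 0, -10*p*r)
At (-1, -1, 3): (-43, 0, 30).

(-43, 0, 30)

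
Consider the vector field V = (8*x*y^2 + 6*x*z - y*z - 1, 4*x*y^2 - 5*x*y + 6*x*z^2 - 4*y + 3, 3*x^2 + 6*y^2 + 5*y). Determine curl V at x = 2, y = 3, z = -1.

(65, -3, -70)

(∇×V)₁ = ∂V₃/∂y − ∂V₂/∂z = -12*x*z + 12*y + 5
(∇×V)₂ = ∂V₁/∂z − ∂V₃/∂x = -y
(∇×V)₃ = ∂V₂/∂x − ∂V₁/∂y = -16*x*y + 4*y^2 - 5*y + 6*z^2 + z
∇×V = (-12*x*z + 12*y + 5, -y, -16*x*y + 4*y^2 - 5*y + 6*z^2 + z)
At (2, 3, -1): (65, -3, -70).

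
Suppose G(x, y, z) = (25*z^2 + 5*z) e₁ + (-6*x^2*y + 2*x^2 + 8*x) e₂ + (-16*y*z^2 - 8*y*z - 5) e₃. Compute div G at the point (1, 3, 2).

∂G₁/∂x = 0
∂G₂/∂y = -6*x^2
∂G₃/∂z = -32*y*z - 8*y
∇·G = -6*x^2 - 32*y*z - 8*y
At (1, 3, 2): -222.

-222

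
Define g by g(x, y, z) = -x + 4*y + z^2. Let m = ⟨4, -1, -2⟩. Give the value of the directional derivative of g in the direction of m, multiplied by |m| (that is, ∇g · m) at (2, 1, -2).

0

∂g/∂x = -1
∂g/∂y = 4
∂g/∂z = 2*z
∇g at (2, 1, -2) = (-1, 4, -4)
∇g · m = (-1)(4) + (4)(-1) + (-4)(-2) = 0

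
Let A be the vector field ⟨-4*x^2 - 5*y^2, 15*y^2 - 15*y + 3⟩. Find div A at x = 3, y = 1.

-9

∂A₁/∂x = -8*x
∂A₂/∂y = 30*y - 15
∇·A = -8*x + 30*y - 15
At (3, 1): -9.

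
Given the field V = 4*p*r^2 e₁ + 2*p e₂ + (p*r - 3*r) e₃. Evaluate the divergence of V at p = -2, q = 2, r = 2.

11

∂V₁/∂p = 4*r^2
∂V₂/∂q = 0
∂V₃/∂r = p - 3
∇·V = p + 4*r^2 - 3
At (-2, 2, 2): 11.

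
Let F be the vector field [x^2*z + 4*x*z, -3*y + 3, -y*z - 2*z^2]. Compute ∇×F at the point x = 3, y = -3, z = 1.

(-1, 21, 0)

(∇×F)₁ = ∂F₃/∂y − ∂F₂/∂z = -z
(∇×F)₂ = ∂F₁/∂z − ∂F₃/∂x = x^2 + 4*x
(∇×F)₃ = ∂F₂/∂x − ∂F₁/∂y = 0
∇×F = (-z, x^2 + 4*x, 0)
At (3, -3, 1): (-1, 21, 0).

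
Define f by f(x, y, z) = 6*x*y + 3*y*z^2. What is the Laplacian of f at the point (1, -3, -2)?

-18

∂²f/∂x² = 0
∂²f/∂y² = 0
∂²f/∂z² = 6*y
∇²f = 6*y
At (1, -3, -2): -18.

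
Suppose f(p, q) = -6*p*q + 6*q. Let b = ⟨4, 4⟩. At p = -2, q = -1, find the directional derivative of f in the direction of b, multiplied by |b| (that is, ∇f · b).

96

∂f/∂p = -6*q
∂f/∂q = -6*p + 6
∇f at (-2, -1) = (6, 18)
∇f · b = (6)(4) + (18)(4) = 96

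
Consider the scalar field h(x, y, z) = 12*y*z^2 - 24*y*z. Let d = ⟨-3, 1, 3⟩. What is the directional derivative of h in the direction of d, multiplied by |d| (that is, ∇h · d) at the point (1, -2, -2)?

528

∂h/∂x = 0
∂h/∂y = 12*z^2 - 24*z
∂h/∂z = 24*y*z - 24*y
∇h at (1, -2, -2) = (0, 96, 144)
∇h · d = (0)(-3) + (96)(1) + (144)(3) = 528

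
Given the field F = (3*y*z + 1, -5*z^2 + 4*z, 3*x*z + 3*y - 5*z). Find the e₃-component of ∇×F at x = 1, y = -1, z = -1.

3

(∇×F)_3 = ∂F₂/∂x − ∂F₁/∂y
= 0 − (3*z)
= -3*z
At (1, -1, -1): 3.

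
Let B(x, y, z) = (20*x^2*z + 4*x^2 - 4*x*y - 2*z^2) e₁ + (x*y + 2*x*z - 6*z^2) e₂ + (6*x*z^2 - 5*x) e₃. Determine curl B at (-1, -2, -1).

(∇×B)₁ = ∂B₃/∂y − ∂B₂/∂z = -2*x + 12*z
(∇×B)₂ = ∂B₁/∂z − ∂B₃/∂x = 20*x^2 - 6*z^2 - 4*z + 5
(∇×B)₃ = ∂B₂/∂x − ∂B₁/∂y = 4*x + y + 2*z
∇×B = (-2*x + 12*z, 20*x^2 - 6*z^2 - 4*z + 5, 4*x + y + 2*z)
At (-1, -2, -1): (-10, 23, -8).

(-10, 23, -8)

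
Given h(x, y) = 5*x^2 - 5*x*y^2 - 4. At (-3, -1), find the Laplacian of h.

40

∂²h/∂x² = 10
∂²h/∂y² = -10*x
∇²h = -10*x + 10
At (-3, -1): 40.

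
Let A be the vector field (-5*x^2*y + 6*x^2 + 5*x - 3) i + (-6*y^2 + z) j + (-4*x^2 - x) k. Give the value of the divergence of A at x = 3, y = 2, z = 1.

-43

∂A₁/∂x = -10*x*y + 12*x + 5
∂A₂/∂y = -12*y
∂A₃/∂z = 0
∇·A = -10*x*y + 12*x - 12*y + 5
At (3, 2, 1): -43.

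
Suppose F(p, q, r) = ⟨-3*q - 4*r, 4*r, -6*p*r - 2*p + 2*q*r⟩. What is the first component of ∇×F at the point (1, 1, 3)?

2

(∇×F)_1 = ∂F₃/∂q − ∂F₂/∂r
= 2*r − (4)
= 2*r - 4
At (1, 1, 3): 2.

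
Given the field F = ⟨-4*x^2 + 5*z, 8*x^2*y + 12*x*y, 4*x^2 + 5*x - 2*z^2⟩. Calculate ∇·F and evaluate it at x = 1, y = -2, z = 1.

8

∂F₁/∂x = -8*x
∂F₂/∂y = 8*x^2 + 12*x
∂F₃/∂z = -4*z
∇·F = 8*x^2 + 4*x - 4*z
At (1, -2, 1): 8.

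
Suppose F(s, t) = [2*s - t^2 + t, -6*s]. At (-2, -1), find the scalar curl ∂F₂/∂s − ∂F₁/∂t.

∂F₂/∂s = -6
∂F₁/∂t = -2*t + 1
Scalar curl = 2*t - 7
At (-2, -1): -9.

-9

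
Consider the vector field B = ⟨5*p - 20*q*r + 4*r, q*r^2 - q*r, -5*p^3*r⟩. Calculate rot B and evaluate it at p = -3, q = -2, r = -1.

(-6, -91, -20)

(∇×B)₁ = ∂B₃/∂q − ∂B₂/∂r = -2*q*r + q
(∇×B)₂ = ∂B₁/∂r − ∂B₃/∂p = 15*p^2*r - 20*q + 4
(∇×B)₃ = ∂B₂/∂p − ∂B₁/∂q = 20*r
∇×B = (-2*q*r + q, 15*p^2*r - 20*q + 4, 20*r)
At (-3, -2, -1): (-6, -91, -20).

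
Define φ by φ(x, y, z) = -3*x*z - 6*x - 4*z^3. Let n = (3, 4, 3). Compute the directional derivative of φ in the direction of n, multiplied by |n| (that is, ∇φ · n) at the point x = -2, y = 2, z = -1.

∂φ/∂x = -3*z - 6
∂φ/∂y = 0
∂φ/∂z = -3*x - 12*z^2
∇φ at (-2, 2, -1) = (-3, 0, -6)
∇φ · n = (-3)(3) + (0)(4) + (-6)(3) = -27

-27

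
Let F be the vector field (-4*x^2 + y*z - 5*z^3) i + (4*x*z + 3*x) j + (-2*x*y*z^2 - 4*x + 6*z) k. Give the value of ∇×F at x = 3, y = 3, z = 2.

(-36, -29, 9)

(∇×F)₁ = ∂F₃/∂y − ∂F₂/∂z = -2*x*z^2 - 4*x
(∇×F)₂ = ∂F₁/∂z − ∂F₃/∂x = 2*y*z^2 + y - 15*z^2 + 4
(∇×F)₃ = ∂F₂/∂x − ∂F₁/∂y = 3*z + 3
∇×F = (-2*x*z^2 - 4*x, 2*y*z^2 + y - 15*z^2 + 4, 3*z + 3)
At (3, 3, 2): (-36, -29, 9).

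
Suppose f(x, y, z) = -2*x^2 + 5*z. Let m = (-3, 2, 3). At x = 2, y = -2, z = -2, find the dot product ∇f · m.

39

∂f/∂x = -4*x
∂f/∂y = 0
∂f/∂z = 5
∇f at (2, -2, -2) = (-8, 0, 5)
∇f · m = (-8)(-3) + (0)(2) + (5)(3) = 39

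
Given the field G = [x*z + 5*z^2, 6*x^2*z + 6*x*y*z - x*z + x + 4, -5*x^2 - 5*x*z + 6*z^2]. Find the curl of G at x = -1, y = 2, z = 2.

(5, 19, -1)

(∇×G)₁ = ∂G₃/∂y − ∂G₂/∂z = -6*x^2 - 6*x*y + x
(∇×G)₂ = ∂G₁/∂z − ∂G₃/∂x = 11*x + 15*z
(∇×G)₃ = ∂G₂/∂x − ∂G₁/∂y = 12*x*z + 6*y*z - z + 1
∇×G = (-6*x^2 - 6*x*y + x, 11*x + 15*z, 12*x*z + 6*y*z - z + 1)
At (-1, 2, 2): (5, 19, -1).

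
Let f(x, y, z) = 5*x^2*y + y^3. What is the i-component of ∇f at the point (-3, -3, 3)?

90

(∇f)_1 = ∂f/∂x = 10*x*y
At (-3, -3, 3): 90.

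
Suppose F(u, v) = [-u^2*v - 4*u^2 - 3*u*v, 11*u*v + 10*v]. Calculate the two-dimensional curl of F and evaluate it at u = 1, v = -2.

∂F₂/∂u = 11*v
∂F₁/∂v = -u^2 - 3*u
Scalar curl = u^2 + 3*u + 11*v
At (1, -2): -18.

-18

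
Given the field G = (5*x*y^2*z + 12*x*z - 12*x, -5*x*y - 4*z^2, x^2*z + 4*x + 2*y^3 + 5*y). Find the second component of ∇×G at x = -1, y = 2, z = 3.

-30

(∇×G)_2 = ∂G₁/∂z − ∂G₃/∂x
= 5*x*y^2 + 12*x − (2*x*z + 4)
= 5*x*y^2 - 2*x*z + 12*x - 4
At (-1, 2, 3): -30.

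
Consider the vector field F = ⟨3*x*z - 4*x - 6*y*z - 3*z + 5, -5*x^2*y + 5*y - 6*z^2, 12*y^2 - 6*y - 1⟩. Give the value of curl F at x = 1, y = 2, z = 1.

(∇×F)₁ = ∂F₃/∂y − ∂F₂/∂z = 24*y + 12*z - 6
(∇×F)₂ = ∂F₁/∂z − ∂F₃/∂x = 3*x - 6*y - 3
(∇×F)₃ = ∂F₂/∂x − ∂F₁/∂y = -10*x*y + 6*z
∇×F = (24*y + 12*z - 6, 3*x - 6*y - 3, -10*x*y + 6*z)
At (1, 2, 1): (54, -12, -14).

(54, -12, -14)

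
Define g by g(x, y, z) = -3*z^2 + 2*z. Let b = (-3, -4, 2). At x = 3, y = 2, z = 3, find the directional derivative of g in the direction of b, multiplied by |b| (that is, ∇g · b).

∂g/∂x = 0
∂g/∂y = 0
∂g/∂z = -6*z + 2
∇g at (3, 2, 3) = (0, 0, -16)
∇g · b = (0)(-3) + (0)(-4) + (-16)(2) = -32

-32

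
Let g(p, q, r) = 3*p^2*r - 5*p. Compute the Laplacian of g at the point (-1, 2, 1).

6

∂²g/∂p² = 6*r
∂²g/∂q² = 0
∂²g/∂r² = 0
∇²g = 6*r
At (-1, 2, 1): 6.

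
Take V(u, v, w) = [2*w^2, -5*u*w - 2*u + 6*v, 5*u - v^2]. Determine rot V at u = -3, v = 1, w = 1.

(-17, -1, -7)

(∇×V)₁ = ∂V₃/∂v − ∂V₂/∂w = 5*u - 2*v
(∇×V)₂ = ∂V₁/∂w − ∂V₃/∂u = 4*w - 5
(∇×V)₃ = ∂V₂/∂u − ∂V₁/∂v = -5*w - 2
∇×V = (5*u - 2*v, 4*w - 5, -5*w - 2)
At (-3, 1, 1): (-17, -1, -7).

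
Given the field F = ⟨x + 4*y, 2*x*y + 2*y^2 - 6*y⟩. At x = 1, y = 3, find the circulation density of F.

2

∂F₂/∂x = 2*y
∂F₁/∂y = 4
Scalar curl = 2*y - 4
At (1, 3): 2.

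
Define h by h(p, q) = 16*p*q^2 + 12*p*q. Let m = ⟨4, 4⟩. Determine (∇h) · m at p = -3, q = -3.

1440

∂h/∂p = 16*q^2 + 12*q
∂h/∂q = 32*p*q + 12*p
∇h at (-3, -3) = (108, 252)
∇h · m = (108)(4) + (252)(4) = 1440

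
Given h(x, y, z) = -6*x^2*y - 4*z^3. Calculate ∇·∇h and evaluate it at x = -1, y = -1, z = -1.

36

∂²h/∂x² = -12*y
∂²h/∂y² = 0
∂²h/∂z² = -24*z
∇²h = -12*y - 24*z
At (-1, -1, -1): 36.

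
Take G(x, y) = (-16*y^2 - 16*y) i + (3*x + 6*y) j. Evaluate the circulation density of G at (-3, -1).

-13

∂G₂/∂x = 3
∂G₁/∂y = -32*y - 16
Scalar curl = 32*y + 19
At (-3, -1): -13.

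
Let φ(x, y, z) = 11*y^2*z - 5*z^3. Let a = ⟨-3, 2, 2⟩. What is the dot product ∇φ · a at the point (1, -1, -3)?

∂φ/∂x = 0
∂φ/∂y = 22*y*z
∂φ/∂z = 11*y^2 - 15*z^2
∇φ at (1, -1, -3) = (0, 66, -124)
∇φ · a = (0)(-3) + (66)(2) + (-124)(2) = -116

-116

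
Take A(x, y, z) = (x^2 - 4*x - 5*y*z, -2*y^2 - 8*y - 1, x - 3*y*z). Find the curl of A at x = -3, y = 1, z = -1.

(∇×A)₁ = ∂A₃/∂y − ∂A₂/∂z = -3*z
(∇×A)₂ = ∂A₁/∂z − ∂A₃/∂x = -5*y - 1
(∇×A)₃ = ∂A₂/∂x − ∂A₁/∂y = 5*z
∇×A = (-3*z, -5*y - 1, 5*z)
At (-3, 1, -1): (3, -6, -5).

(3, -6, -5)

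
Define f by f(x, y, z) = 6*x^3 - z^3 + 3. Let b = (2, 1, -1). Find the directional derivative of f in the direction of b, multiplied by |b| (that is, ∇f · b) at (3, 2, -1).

327

∂f/∂x = 18*x^2
∂f/∂y = 0
∂f/∂z = -3*z^2
∇f at (3, 2, -1) = (162, 0, -3)
∇f · b = (162)(2) + (0)(1) + (-3)(-1) = 327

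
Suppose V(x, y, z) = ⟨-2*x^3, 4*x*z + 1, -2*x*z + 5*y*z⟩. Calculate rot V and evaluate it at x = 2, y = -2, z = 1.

(∇×V)₁ = ∂V₃/∂y − ∂V₂/∂z = -4*x + 5*z
(∇×V)₂ = ∂V₁/∂z − ∂V₃/∂x = 2*z
(∇×V)₃ = ∂V₂/∂x − ∂V₁/∂y = 4*z
∇×V = (-4*x + 5*z, 2*z, 4*z)
At (2, -2, 1): (-3, 2, 4).

(-3, 2, 4)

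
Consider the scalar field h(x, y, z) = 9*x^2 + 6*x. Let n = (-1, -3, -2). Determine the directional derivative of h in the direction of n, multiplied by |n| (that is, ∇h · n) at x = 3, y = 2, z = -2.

-60

∂h/∂x = 18*x + 6
∂h/∂y = 0
∂h/∂z = 0
∇h at (3, 2, -2) = (60, 0, 0)
∇h · n = (60)(-1) + (0)(-3) + (0)(-2) = -60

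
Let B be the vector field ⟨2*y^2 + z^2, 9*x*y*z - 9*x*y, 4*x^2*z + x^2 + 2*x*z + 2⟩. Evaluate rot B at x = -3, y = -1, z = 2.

(-27, 54, -5)

(∇×B)₁ = ∂B₃/∂y − ∂B₂/∂z = -9*x*y
(∇×B)₂ = ∂B₁/∂z − ∂B₃/∂x = -8*x*z - 2*x
(∇×B)₃ = ∂B₂/∂x − ∂B₁/∂y = 9*y*z - 13*y
∇×B = (-9*x*y, -8*x*z - 2*x, 9*y*z - 13*y)
At (-3, -1, 2): (-27, 54, -5).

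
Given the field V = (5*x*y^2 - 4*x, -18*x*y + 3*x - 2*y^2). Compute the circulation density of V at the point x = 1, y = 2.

∂V₂/∂x = -18*y + 3
∂V₁/∂y = 10*x*y
Scalar curl = -10*x*y - 18*y + 3
At (1, 2): -53.

-53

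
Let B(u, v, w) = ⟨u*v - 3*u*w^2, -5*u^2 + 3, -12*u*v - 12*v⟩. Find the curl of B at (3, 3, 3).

(∇×B)₁ = ∂B₃/∂v − ∂B₂/∂w = -12*u - 12
(∇×B)₂ = ∂B₁/∂w − ∂B₃/∂u = -6*u*w + 12*v
(∇×B)₃ = ∂B₂/∂u − ∂B₁/∂v = -11*u
∇×B = (-12*u - 12, -6*u*w + 12*v, -11*u)
At (3, 3, 3): (-48, -18, -33).

(-48, -18, -33)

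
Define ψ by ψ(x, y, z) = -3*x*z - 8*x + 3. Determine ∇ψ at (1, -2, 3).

(-17, 0, -3)

∂ψ/∂x = -3*z - 8
∂ψ/∂y = 0
∂ψ/∂z = -3*x
∇ψ = (-3*z - 8, 0, -3*x)
At (1, -2, 3): (-17, 0, -3).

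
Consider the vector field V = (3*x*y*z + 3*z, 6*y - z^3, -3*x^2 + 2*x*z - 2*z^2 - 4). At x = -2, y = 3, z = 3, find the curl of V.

(27, -33, 18)

(∇×V)₁ = ∂V₃/∂y − ∂V₂/∂z = 3*z^2
(∇×V)₂ = ∂V₁/∂z − ∂V₃/∂x = 3*x*y + 6*x - 2*z + 3
(∇×V)₃ = ∂V₂/∂x − ∂V₁/∂y = -3*x*z
∇×V = (3*z^2, 3*x*y + 6*x - 2*z + 3, -3*x*z)
At (-2, 3, 3): (27, -33, 18).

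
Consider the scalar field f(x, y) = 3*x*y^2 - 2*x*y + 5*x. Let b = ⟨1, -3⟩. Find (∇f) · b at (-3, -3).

-142

∂f/∂x = 3*y^2 - 2*y + 5
∂f/∂y = 6*x*y - 2*x
∇f at (-3, -3) = (38, 60)
∇f · b = (38)(1) + (60)(-3) = -142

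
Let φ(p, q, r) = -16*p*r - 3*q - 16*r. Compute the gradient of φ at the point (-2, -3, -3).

(48, -3, 16)

∂φ/∂p = -16*r
∂φ/∂q = -3
∂φ/∂r = -16*p - 16
∇φ = (-16*r, -3, -16*p - 16)
At (-2, -3, -3): (48, -3, 16).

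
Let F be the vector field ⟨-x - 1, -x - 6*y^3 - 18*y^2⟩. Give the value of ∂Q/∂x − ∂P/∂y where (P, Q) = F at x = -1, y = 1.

-1

∂F₂/∂x = -1
∂F₁/∂y = 0
Scalar curl = -1
At (-1, 1): -1.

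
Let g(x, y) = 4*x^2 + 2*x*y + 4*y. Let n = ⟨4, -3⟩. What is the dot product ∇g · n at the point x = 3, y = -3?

∂g/∂x = 8*x + 2*y
∂g/∂y = 2*x + 4
∇g at (3, -3) = (18, 10)
∇g · n = (18)(4) + (10)(-3) = 42

42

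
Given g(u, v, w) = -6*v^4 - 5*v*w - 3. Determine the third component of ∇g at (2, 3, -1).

-15

(∇g)_3 = ∂g/∂w = -5*v
At (2, 3, -1): -15.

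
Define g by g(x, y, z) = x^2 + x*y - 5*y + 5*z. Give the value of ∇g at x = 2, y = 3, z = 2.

(7, -3, 5)

∂g/∂x = 2*x + y
∂g/∂y = x - 5
∂g/∂z = 5
∇g = (2*x + y, x - 5, 5)
At (2, 3, 2): (7, -3, 5).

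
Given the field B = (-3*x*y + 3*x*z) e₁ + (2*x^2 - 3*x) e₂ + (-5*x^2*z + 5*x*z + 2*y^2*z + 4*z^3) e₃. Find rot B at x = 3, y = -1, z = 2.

(-8, 59, 18)

(∇×B)₁ = ∂B₃/∂y − ∂B₂/∂z = 4*y*z
(∇×B)₂ = ∂B₁/∂z − ∂B₃/∂x = 10*x*z + 3*x - 5*z
(∇×B)₃ = ∂B₂/∂x − ∂B₁/∂y = 7*x - 3
∇×B = (4*y*z, 10*x*z + 3*x - 5*z, 7*x - 3)
At (3, -1, 2): (-8, 59, 18).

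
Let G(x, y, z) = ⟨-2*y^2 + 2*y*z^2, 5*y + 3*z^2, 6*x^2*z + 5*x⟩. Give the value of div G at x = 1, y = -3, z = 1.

∂G₁/∂x = 0
∂G₂/∂y = 5
∂G₃/∂z = 6*x^2
∇·G = 6*x^2 + 5
At (1, -3, 1): 11.

11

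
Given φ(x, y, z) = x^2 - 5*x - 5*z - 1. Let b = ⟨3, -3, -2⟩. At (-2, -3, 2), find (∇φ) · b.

-17

∂φ/∂x = 2*x - 5
∂φ/∂y = 0
∂φ/∂z = -5
∇φ at (-2, -3, 2) = (-9, 0, -5)
∇φ · b = (-9)(3) + (0)(-3) + (-5)(-2) = -17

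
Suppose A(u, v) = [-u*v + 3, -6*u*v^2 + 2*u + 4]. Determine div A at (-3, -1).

∂A₁/∂u = -v
∂A₂/∂v = -12*u*v
∇·A = -12*u*v - v
At (-3, -1): -35.

-35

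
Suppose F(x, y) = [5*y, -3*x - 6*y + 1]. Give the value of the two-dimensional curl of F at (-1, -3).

-8

∂F₂/∂x = -3
∂F₁/∂y = 5
Scalar curl = -8
At (-1, -3): -8.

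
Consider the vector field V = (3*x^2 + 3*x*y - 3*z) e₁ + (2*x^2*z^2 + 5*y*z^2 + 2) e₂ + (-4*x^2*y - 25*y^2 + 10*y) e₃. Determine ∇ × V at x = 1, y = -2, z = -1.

(90, -19, 1)

(∇×V)₁ = ∂V₃/∂y − ∂V₂/∂z = -4*x^2*z - 4*x^2 - 10*y*z - 50*y + 10
(∇×V)₂ = ∂V₁/∂z − ∂V₃/∂x = 8*x*y - 3
(∇×V)₃ = ∂V₂/∂x − ∂V₁/∂y = 4*x*z^2 - 3*x
∇×V = (-4*x^2*z - 4*x^2 - 10*y*z - 50*y + 10, 8*x*y - 3, 4*x*z^2 - 3*x)
At (1, -2, -1): (90, -19, 1).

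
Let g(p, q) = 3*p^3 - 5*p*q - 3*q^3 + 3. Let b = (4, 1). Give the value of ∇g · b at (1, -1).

∂g/∂p = 9*p^2 - 5*q
∂g/∂q = -5*p - 9*q^2
∇g at (1, -1) = (14, -14)
∇g · b = (14)(4) + (-14)(1) = 42

42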